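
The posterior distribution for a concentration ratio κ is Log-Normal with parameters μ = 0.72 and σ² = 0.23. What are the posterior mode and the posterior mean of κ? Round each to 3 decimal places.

Mode = exp(μ − σ²) = exp(0.49) = 1.632.
Mean = exp(μ + σ²/2) = exp(0.835) = 2.305.
The mean is pulled above the mode by the posterior's right skew.

MAP = 1.632, posterior mean = 2.305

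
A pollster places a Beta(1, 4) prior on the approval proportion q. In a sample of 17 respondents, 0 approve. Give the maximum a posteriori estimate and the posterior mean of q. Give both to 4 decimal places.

maximum a posteriori estimate = 0.0000, posterior mean = 0.0455

Posterior: Beta(1+0, 4+17) = Beta(1, 21).
Since α = 1 ≤ 1 and β > 1, the Beta density is monotone decreasing on [0,1]; the mode is at 0.
Mean = 1/(1+21) = 0.0455.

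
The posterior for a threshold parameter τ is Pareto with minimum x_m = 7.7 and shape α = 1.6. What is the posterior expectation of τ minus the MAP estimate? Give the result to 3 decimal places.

12.833

The Pareto density is strictly decreasing on [x_m, ∞), so the mode is x_m = 7.700.
Mean = α·x_m/(α−1) = 1.6·7.7/0.6 = 20.533.
Difference = 20.533 − 7.700 = 12.833.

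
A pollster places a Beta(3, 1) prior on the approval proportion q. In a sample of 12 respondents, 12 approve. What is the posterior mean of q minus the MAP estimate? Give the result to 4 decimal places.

-0.0625

Posterior: Beta(3+12, 1+0) = Beta(15, 1).
Since β = 1 ≤ 1 and α > 1, the Beta density is monotone increasing on [0,1]; the mode is at 1.
Mean = 15/(15+1) = 0.9375.
Difference = 0.9375 − 1.0000 = -0.0625.
The mean is pulled below the mode by the posterior's left skew.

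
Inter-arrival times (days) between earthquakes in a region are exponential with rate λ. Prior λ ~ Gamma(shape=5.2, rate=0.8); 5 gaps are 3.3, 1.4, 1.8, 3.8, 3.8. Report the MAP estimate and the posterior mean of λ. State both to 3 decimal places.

MAP = 0.617, posterior mean = 0.685

Σ times = 14.1. Posterior: Gamma(shape = 5.2+5 = 10.2, rate = 0.8+14.1 = 14.9).
Mode = (α−1)/β = 9.2/14.9 = 0.617.
Mean = α/β = 10.2/14.9 = 0.685.
Right-skewed posterior ⇒ mode < mean.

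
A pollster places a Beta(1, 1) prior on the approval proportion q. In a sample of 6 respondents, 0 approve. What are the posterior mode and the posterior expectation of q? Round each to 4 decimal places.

Posterior: Beta(1+0, 1+6) = Beta(1, 7).
Since α = 1 ≤ 1 and β > 1, the Beta density is monotone decreasing on [0,1]; the mode is at 0.
Mean = 1/(1+7) = 0.1250.
Mean > mode: the posterior has a right tail.

MAP = 0.0000, posterior mean = 0.1250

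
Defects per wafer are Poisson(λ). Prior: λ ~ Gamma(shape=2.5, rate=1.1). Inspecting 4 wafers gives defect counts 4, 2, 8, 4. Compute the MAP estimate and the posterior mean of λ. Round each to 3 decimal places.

MAP = 3.824, posterior mean = 4.020

Σ counts = 18. Posterior: Gamma(shape = 2.5+18 = 20.5, rate = 1.1+4 = 5.1).
Mode = (α−1)/β = 19.5/5.1 = 3.824.
Mean = α/β = 20.5/5.1 = 4.020.
The mean is pulled above the mode by the posterior's right skew.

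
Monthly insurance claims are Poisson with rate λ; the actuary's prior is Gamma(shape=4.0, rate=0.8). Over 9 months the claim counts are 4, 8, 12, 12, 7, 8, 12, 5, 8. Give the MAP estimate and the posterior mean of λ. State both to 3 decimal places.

Σ counts = 76. Posterior: Gamma(shape = 4.0+76 = 80.0, rate = 0.8+9 = 9.8).
Mode = (α−1)/β = 79.0/9.8 = 8.061.
Mean = α/β = 80.0/9.8 = 8.163.
Mean > mode: the posterior has a right tail.

MAP = 8.061, posterior mean = 8.163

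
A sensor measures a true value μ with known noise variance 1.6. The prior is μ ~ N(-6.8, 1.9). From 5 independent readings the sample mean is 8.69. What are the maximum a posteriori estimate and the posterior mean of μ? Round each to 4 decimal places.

MAP = 6.4572; posterior mean = 6.4572

Posterior for μ is Normal. Precision-weighted mean: (1/1.9·-6.8 + 5/1.6·8.69) / (1/1.9 + 5/1.6) = 6.4572.
A Normal posterior is symmetric, so mode = mean.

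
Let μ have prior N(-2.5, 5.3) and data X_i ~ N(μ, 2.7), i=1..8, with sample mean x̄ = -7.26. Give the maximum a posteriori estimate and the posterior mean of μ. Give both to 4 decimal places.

maximum a posteriori estimate = -6.9750, posterior mean = -6.9750

Posterior for μ is Normal. Precision-weighted mean: (1/5.3·-2.5 + 8/2.7·-7.26) / (1/5.3 + 8/2.7) = -6.9750.
A Normal posterior is symmetric, so mode = mean.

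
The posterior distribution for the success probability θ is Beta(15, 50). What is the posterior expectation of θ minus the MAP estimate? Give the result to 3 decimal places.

0.009

Mode = (15−1)/(15+50−2) = 14/63 = 0.222.
Mean = 15/(15+50) = 15/65 = 0.231.
Difference = 0.231 − 0.222 = 0.009.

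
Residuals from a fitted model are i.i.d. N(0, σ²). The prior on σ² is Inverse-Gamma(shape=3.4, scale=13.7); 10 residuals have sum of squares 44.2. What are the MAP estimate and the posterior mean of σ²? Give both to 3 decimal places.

MAP = 3.809, posterior mean = 4.838

Posterior: Inverse-Gamma(shape = 3.4+10/2 = 8.4, scale = 13.7+44.2/2 = 35.8).
Mode = β/(α+1) = 35.8/9.4 = 3.809.
Mean = β/(α−1) = 35.8/7.4 = 4.838.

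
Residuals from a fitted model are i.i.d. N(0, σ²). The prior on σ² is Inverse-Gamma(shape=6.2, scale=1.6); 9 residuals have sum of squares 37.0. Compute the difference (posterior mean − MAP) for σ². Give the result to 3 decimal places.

Posterior: Inverse-Gamma(shape = 6.2+9/2 = 10.7, scale = 1.6+37.0/2 = 20.1).
Mode = β/(α+1) = 20.1/11.7 = 1.718.
Mean = β/(α−1) = 20.1/9.7 = 2.072.
Difference = 2.072 − 1.718 = 0.354.
The posterior is right-skewed, so the mean exceeds the mode.

0.354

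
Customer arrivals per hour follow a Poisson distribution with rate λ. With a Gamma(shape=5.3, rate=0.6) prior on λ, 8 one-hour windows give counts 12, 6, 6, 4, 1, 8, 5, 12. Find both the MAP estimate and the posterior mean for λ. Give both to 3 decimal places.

Σ counts = 54. Posterior: Gamma(shape = 5.3+54 = 59.3, rate = 0.6+8 = 8.6).
Mode = (α−1)/β = 58.3/8.6 = 6.779.
Mean = α/β = 59.3/8.6 = 6.895.
Mean > mode: the posterior has a right tail.

MAP estimate = 6.779, posterior mean = 6.895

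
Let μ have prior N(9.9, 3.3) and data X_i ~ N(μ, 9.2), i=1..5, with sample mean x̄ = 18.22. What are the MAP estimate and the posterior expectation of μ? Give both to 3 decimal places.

Posterior for μ is Normal. Precision-weighted mean: (1/3.3·9.9 + 5/9.2·18.22) / (1/3.3 + 5/9.2) = 15.242.
A Normal posterior is symmetric, so mode = mean.

MAP = 15.242, posterior mean = 15.242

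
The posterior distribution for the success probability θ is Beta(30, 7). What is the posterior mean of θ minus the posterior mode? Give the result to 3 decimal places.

Mode = (30−1)/(30+7−2) = 29/35 = 0.829.
Mean = 30/(30+7) = 30/37 = 0.811.
Difference = 0.811 − 0.829 = -0.018.

-0.018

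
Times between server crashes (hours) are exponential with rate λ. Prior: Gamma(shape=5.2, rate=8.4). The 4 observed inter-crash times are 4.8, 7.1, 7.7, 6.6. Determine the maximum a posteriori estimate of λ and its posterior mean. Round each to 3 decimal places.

MAP = 0.237; posterior mean = 0.266

Σ times = 26.2. Posterior: Gamma(shape = 5.2+4 = 9.2, rate = 8.4+26.2 = 34.6).
Mode = (α−1)/β = 8.2/34.6 = 0.237.
Mean = α/β = 9.2/34.6 = 0.266.
The mean is pulled above the mode by the posterior's right skew.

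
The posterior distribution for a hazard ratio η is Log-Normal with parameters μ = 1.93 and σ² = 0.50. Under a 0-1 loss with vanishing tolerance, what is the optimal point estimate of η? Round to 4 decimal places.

4.1787

Mode = exp(μ − σ²) = exp(1.43) = 4.1787.
Mean = exp(μ + σ²/2) = exp(2.180) = 8.8463.
This is the posterior mode — the MAP estimate.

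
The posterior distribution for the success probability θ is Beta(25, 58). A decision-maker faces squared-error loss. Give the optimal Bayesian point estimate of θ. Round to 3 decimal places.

Mode = (25−1)/(25+58−2) = 24/81 = 0.296.
Mean = 25/(25+58) = 25/83 = 0.301.
Squared-error loss ⇒ the optimal estimator is the posterior mean.

0.301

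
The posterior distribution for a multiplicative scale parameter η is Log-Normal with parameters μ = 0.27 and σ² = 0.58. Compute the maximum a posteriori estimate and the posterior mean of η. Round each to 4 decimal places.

maximum a posteriori estimate = 0.7334, posterior mean = 1.7507

Mode = exp(μ − σ²) = exp(-0.31) = 0.7334.
Mean = exp(μ + σ²/2) = exp(0.560) = 1.7507.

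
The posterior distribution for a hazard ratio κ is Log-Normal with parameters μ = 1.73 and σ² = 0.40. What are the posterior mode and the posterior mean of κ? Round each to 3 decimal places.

Mode = exp(μ − σ²) = exp(1.33) = 3.781.
Mean = exp(μ + σ²/2) = exp(1.930) = 6.890.

κ_MAP = 3.781, E[κ|data] = 6.890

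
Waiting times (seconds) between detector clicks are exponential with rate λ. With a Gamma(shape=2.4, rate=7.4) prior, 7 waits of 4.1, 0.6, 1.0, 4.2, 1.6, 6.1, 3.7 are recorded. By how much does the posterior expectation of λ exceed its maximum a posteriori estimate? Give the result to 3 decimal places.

0.035

Σ times = 21.3. Posterior: Gamma(shape = 2.4+7 = 9.4, rate = 7.4+21.3 = 28.7).
Mode = (α−1)/β = 8.4/28.7 = 0.293.
Mean = α/β = 9.4/28.7 = 0.328.
Difference = 0.328 − 0.293 = 0.035.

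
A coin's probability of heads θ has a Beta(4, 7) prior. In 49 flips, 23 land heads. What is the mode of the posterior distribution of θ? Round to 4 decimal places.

Posterior: Beta(4+23, 7+26) = Beta(27, 33).
Mode = (27−1)/(27+33−2) = 26/58 = 0.4483.
Mean = 27/(27+33) = 27/60 = 0.4500.
This is the posterior mode — the MAP estimate.

0.4483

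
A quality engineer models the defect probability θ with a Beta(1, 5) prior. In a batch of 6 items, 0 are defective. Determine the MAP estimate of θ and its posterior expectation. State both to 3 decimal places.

Posterior: Beta(1+0, 5+6) = Beta(1, 11).
Since α = 1 ≤ 1 and β > 1, the Beta density is monotone decreasing on [0,1]; the mode is at 0.
Mean = 1/(1+11) = 0.083.

MAP = 0.000; posterior mean = 0.083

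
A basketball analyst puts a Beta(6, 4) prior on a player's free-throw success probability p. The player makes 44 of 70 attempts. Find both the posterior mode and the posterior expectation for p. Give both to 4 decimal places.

Posterior: Beta(6+44, 4+26) = Beta(50, 30).
Mode = (50−1)/(50+30−2) = 49/78 = 0.6282.
Mean = 50/(50+30) = 50/80 = 0.6250.

MAP: 0.6282. Posterior mean: 0.6250.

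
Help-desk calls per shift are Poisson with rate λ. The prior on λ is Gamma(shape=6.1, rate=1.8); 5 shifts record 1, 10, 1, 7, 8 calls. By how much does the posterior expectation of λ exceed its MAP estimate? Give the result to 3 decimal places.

Σ counts = 27. Posterior: Gamma(shape = 6.1+27 = 33.1, rate = 1.8+5 = 6.8).
Mode = (α−1)/β = 32.1/6.8 = 4.721.
Mean = α/β = 33.1/6.8 = 4.868.
Difference = 4.868 − 4.721 = 0.147.

0.147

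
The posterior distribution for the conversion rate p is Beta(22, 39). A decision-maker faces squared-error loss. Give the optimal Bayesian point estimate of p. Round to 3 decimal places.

0.361

Mode = (22−1)/(22+39−2) = 21/59 = 0.356.
Mean = 22/(22+39) = 22/61 = 0.361.
Squared-error loss ⇒ the optimal estimator is the posterior mean.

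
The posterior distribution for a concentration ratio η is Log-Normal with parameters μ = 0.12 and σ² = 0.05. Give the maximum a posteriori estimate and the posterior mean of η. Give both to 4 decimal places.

Mode = exp(μ − σ²) = exp(0.07) = 1.0725.
Mean = exp(μ + σ²/2) = exp(0.145) = 1.1560.
Mean > mode: the posterior has a right tail.

η_MAP = 1.0725, E[η|data] = 1.1560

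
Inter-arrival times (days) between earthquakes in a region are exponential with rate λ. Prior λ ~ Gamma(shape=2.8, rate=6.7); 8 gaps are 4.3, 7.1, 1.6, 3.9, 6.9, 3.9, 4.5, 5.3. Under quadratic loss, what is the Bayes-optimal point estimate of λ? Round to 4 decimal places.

0.2443

Σ times = 37.5. Posterior: Gamma(shape = 2.8+8 = 10.8, rate = 6.7+37.5 = 44.2).
Mode = (α−1)/β = 9.8/44.2 = 0.2217.
Mean = α/β = 10.8/44.2 = 0.2443.
Quadratic loss ⇒ the optimal estimator is the posterior mean.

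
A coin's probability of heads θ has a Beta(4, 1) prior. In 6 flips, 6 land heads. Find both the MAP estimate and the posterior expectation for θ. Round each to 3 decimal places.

Posterior: Beta(4+6, 1+0) = Beta(10, 1).
Since β = 1 ≤ 1 and α > 1, the Beta density is monotone increasing on [0,1]; the mode is at 1.
Mean = 10/(10+1) = 0.909.

θ_MAP = 1.000, E[θ|data] = 0.909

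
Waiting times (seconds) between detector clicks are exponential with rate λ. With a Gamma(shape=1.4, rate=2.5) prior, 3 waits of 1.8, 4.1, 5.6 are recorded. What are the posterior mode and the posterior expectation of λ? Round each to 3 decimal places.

λ_MAP = 0.243, E[λ|data] = 0.314

Σ times = 11.5. Posterior: Gamma(shape = 1.4+3 = 4.4, rate = 2.5+11.5 = 14.0).
Mode = (α−1)/β = 3.4/14.0 = 0.243.
Mean = α/β = 4.4/14.0 = 0.314.
The posterior is right-skewed, so the mean exceeds the mode.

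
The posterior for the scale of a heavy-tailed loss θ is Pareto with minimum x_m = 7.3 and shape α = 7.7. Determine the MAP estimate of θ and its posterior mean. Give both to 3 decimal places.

MAP = 7.300; posterior mean = 8.390

The Pareto density is strictly decreasing on [x_m, ∞), so the mode is x_m = 7.300.
Mean = α·x_m/(α−1) = 7.7·7.3/6.7 = 8.390.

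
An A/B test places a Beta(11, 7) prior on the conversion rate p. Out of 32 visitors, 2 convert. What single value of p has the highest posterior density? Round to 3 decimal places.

0.250

Posterior: Beta(11+2, 7+30) = Beta(13, 37).
Mode = (13−1)/(13+37−2) = 12/48 = 0.250.
Mean = 13/(13+37) = 13/50 = 0.260.
This is the posterior mode — the MAP estimate.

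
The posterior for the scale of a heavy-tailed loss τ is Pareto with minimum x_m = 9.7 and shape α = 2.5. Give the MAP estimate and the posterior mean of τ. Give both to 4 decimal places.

τ_MAP = 9.7000, E[τ|data] = 16.1667

The Pareto density is strictly decreasing on [x_m, ∞), so the mode is x_m = 9.7000.
Mean = α·x_m/(α−1) = 2.5·9.7/1.5 = 16.1667.
The posterior is right-skewed, so the mean exceeds the mode.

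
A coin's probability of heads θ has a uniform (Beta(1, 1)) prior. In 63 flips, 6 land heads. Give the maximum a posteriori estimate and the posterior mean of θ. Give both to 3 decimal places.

maximum a posteriori estimate = 0.095, posterior mean = 0.108

Posterior: Beta(1+6, 1+57) = Beta(7, 58).
Mode = (7−1)/(7+58−2) = 6/63 = 0.095.
With a flat prior the MAP equals the MLE, 6/63.
Mean = 7/(7+58) = 7/65 = 0.108.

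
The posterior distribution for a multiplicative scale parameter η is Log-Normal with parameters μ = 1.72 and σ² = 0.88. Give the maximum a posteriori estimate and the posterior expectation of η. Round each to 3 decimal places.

Mode = exp(μ − σ²) = exp(0.84) = 2.316.
Mean = exp(μ + σ²/2) = exp(2.160) = 8.671.

η_MAP = 2.316, E[η|data] = 8.671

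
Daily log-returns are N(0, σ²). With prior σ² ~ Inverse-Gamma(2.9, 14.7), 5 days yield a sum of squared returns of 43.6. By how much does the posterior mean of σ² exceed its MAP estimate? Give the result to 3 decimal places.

Posterior: Inverse-Gamma(shape = 2.9+5/2 = 5.4, scale = 14.7+43.6/2 = 36.5).
Mode = β/(α+1) = 36.5/6.4 = 5.703.
Mean = β/(α−1) = 36.5/4.4 = 8.295.
Difference = 8.295 − 5.703 = 2.592.

2.592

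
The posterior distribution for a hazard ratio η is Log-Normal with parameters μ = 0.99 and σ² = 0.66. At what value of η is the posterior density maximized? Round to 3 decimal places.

Mode = exp(μ − σ²) = exp(0.33) = 1.391.
Mean = exp(μ + σ²/2) = exp(1.320) = 3.743.
This is the posterior mode — the MAP estimate.

1.391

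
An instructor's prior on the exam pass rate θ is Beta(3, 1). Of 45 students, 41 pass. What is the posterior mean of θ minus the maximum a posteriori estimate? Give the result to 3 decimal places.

Posterior: Beta(3+41, 1+4) = Beta(44, 5).
Mode = (44−1)/(44+5−2) = 43/47 = 0.915.
Mean = 44/(44+5) = 44/49 = 0.898.
Difference = 0.898 − 0.915 = -0.017.
The posterior is left-skewed, so the mode exceeds the mean.

-0.017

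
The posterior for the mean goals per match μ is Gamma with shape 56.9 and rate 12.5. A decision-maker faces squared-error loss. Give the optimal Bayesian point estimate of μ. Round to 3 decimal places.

Mode = (α−1)/β = 55.9/12.5 = 4.472.
Mean = α/β = 56.9/12.5 = 4.552.
Squared-error loss ⇒ the optimal estimator is the posterior mean.

4.552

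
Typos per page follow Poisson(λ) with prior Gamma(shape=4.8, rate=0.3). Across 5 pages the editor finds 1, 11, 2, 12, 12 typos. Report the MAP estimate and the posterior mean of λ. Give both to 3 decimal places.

MAP: 7.887. Posterior mean: 8.075.

Σ counts = 38. Posterior: Gamma(shape = 4.8+38 = 42.8, rate = 0.3+5 = 5.3).
Mode = (α−1)/β = 41.8/5.3 = 7.887.
Mean = α/β = 42.8/5.3 = 8.075.
Mean > mode: the posterior has a right tail.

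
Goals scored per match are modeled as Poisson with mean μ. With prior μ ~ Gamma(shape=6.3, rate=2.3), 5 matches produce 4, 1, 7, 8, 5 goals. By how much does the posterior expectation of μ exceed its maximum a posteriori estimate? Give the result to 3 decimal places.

Σ counts = 25. Posterior: Gamma(shape = 6.3+25 = 31.3, rate = 2.3+5 = 7.3).
Mode = (α−1)/β = 30.3/7.3 = 4.151.
Mean = α/β = 31.3/7.3 = 4.288.
Difference = 4.288 − 4.151 = 0.137.
The mean is pulled above the mode by the posterior's right skew.

0.137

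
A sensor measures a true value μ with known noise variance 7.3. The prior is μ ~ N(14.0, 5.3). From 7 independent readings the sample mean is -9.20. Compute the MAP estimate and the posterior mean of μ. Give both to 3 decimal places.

MAP estimate = -5.386, posterior mean = -5.386

Posterior for μ is Normal. Precision-weighted mean: (1/5.3·14.0 + 7/7.3·-9.20) / (1/5.3 + 7/7.3) = -5.386.
A Normal posterior is symmetric, so mode = mean.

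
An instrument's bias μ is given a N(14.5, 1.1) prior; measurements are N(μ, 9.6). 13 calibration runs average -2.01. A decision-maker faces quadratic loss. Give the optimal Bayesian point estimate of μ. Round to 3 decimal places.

4.622

Posterior for μ is Normal. Precision-weighted mean: (1/1.1·14.5 + 13/9.6·-2.01) / (1/1.1 + 13/9.6) = 4.622.
A Normal posterior is symmetric, so mode = mean.
Quadratic loss ⇒ the optimal estimator is the posterior mean.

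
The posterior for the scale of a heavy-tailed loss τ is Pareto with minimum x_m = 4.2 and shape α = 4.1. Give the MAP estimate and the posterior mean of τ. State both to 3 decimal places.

The Pareto density is strictly decreasing on [x_m, ∞), so the mode is x_m = 4.200.
Mean = α·x_m/(α−1) = 4.1·4.2/3.1 = 5.555.
The posterior is right-skewed, so the mean exceeds the mode.

MAP estimate = 4.200, posterior mean = 5.555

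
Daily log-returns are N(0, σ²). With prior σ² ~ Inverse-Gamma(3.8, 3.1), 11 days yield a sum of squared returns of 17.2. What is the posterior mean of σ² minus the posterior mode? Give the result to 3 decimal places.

Posterior: Inverse-Gamma(shape = 3.8+11/2 = 9.3, scale = 3.1+17.2/2 = 11.7).
Mode = β/(α+1) = 11.7/10.3 = 1.136.
Mean = β/(α−1) = 11.7/8.3 = 1.410.
Difference = 1.410 − 1.136 = 0.274.

0.274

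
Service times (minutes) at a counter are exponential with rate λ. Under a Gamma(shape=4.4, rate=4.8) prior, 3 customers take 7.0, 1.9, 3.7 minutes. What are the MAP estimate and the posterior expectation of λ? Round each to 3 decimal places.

Σ times = 12.6. Posterior: Gamma(shape = 4.4+3 = 7.4, rate = 4.8+12.6 = 17.4).
Mode = (α−1)/β = 6.4/17.4 = 0.368.
Mean = α/β = 7.4/17.4 = 0.425.

λ_MAP = 0.368, E[λ|data] = 0.425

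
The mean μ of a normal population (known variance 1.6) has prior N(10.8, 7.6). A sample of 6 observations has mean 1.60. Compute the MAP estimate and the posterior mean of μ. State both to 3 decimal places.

Posterior for μ is Normal. Precision-weighted mean: (1/7.6·10.8 + 6/1.6·1.60) / (1/7.6 + 6/1.6) = 1.912.
A Normal posterior is symmetric, so mode = mean.

MAP: 1.912. Posterior mean: 1.912.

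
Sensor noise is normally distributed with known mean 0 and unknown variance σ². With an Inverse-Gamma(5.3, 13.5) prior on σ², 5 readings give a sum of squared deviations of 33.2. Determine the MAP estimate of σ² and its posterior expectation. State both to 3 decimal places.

MAP: 3.420. Posterior mean: 4.426.

Posterior: Inverse-Gamma(shape = 5.3+5/2 = 7.8, scale = 13.5+33.2/2 = 30.1).
Mode = β/(α+1) = 30.1/8.8 = 3.420.
Mean = β/(α−1) = 30.1/6.8 = 4.426.
The mean is pulled above the mode by the posterior's right skew.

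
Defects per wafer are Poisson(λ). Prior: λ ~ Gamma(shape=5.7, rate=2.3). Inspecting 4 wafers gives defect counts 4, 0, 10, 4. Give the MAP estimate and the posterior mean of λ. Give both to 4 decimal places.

Σ counts = 18. Posterior: Gamma(shape = 5.7+18 = 23.7, rate = 2.3+4 = 6.3).
Mode = (α−1)/β = 22.7/6.3 = 3.6032.
Mean = α/β = 23.7/6.3 = 3.7619.
The posterior is right-skewed, so the mean exceeds the mode.

MAP: 3.6032. Posterior mean: 3.7619.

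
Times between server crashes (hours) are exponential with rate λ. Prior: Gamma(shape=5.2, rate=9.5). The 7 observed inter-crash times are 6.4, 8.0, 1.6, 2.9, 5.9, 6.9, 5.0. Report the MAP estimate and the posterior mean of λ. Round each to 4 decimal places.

Σ times = 36.7. Posterior: Gamma(shape = 5.2+7 = 12.2, rate = 9.5+36.7 = 46.2).
Mode = (α−1)/β = 11.2/46.2 = 0.2424.
Mean = α/β = 12.2/46.2 = 0.2641.

MAP = 0.2424, posterior mean = 0.2641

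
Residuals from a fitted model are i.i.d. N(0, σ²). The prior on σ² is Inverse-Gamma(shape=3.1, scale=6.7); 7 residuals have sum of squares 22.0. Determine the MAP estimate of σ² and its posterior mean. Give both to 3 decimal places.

MAP estimate = 2.329, posterior mean = 3.161

Posterior: Inverse-Gamma(shape = 3.1+7/2 = 6.6, scale = 6.7+22.0/2 = 17.7).
Mode = β/(α+1) = 17.7/7.6 = 2.329.
Mean = β/(α−1) = 17.7/5.6 = 3.161.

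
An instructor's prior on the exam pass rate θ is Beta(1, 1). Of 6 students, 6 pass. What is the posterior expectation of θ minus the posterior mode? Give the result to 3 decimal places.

-0.125

Posterior: Beta(1+6, 1+0) = Beta(7, 1).
Since β = 1 ≤ 1 and α > 1, the Beta density is monotone increasing on [0,1]; the mode is at 1.
Mean = 7/(7+1) = 0.875.
Difference = 0.875 − 1.000 = -0.125.
The posterior is left-skewed, so the mode exceeds the mean.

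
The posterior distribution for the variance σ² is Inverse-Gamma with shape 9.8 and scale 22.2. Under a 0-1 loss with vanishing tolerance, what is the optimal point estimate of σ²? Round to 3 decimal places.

Mode = β/(α+1) = 22.2/10.8 = 2.056.
Mean = β/(α−1) = 22.2/8.8 = 2.523.
This is the posterior mode — the MAP estimate.

2.056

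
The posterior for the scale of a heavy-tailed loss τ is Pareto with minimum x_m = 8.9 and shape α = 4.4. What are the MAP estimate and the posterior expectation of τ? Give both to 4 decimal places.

MAP estimate = 8.9000, posterior expectation = 11.5176

The Pareto density is strictly decreasing on [x_m, ∞), so the mode is x_m = 8.9000.
Mean = α·x_m/(α−1) = 4.4·8.9/3.4 = 11.5176.
The mean is pulled above the mode by the posterior's right skew.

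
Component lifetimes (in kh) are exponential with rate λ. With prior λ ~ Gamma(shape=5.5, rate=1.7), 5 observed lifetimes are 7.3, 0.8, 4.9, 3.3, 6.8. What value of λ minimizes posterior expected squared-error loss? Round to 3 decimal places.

0.423

Σ times = 23.1. Posterior: Gamma(shape = 5.5+5 = 10.5, rate = 1.7+23.1 = 24.8).
Mode = (α−1)/β = 9.5/24.8 = 0.383.
Mean = α/β = 10.5/24.8 = 0.423.
Squared-error loss ⇒ the optimal estimator is the posterior mean.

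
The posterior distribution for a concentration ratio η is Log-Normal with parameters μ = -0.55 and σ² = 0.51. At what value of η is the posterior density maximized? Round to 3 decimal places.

0.346

Mode = exp(μ − σ²) = exp(-1.06) = 0.346.
Mean = exp(μ + σ²/2) = exp(-0.295) = 0.745.
This is the posterior mode — the MAP estimate.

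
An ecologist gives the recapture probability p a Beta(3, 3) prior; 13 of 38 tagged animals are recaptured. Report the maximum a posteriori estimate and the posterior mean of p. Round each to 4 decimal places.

Posterior: Beta(3+13, 3+25) = Beta(16, 28).
Mode = (16−1)/(16+28−2) = 15/42 = 0.3571.
Mean = 16/(16+28) = 16/44 = 0.3636.

MAP = 0.3571, posterior mean = 0.3636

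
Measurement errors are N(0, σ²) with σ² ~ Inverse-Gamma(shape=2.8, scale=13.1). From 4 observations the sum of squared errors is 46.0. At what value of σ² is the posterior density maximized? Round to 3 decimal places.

Posterior: Inverse-Gamma(shape = 2.8+4/2 = 4.8, scale = 13.1+46.0/2 = 36.1).
Mode = β/(α+1) = 36.1/5.8 = 6.224.
Mean = β/(α−1) = 36.1/3.8 = 9.500.
This is the posterior mode — the MAP estimate.

6.224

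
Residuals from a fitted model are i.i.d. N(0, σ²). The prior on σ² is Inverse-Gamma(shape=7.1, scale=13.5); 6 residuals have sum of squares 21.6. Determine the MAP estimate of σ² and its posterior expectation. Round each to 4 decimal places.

MAP = 2.1892, posterior mean = 2.6703

Posterior: Inverse-Gamma(shape = 7.1+6/2 = 10.1, scale = 13.5+21.6/2 = 24.3).
Mode = β/(α+1) = 24.3/11.1 = 2.1892.
Mean = β/(α−1) = 24.3/9.1 = 2.6703.
The posterior is right-skewed, so the mean exceeds the mode.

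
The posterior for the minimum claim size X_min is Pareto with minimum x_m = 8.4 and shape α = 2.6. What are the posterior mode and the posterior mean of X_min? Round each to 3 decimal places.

The Pareto density is strictly decreasing on [x_m, ∞), so the mode is x_m = 8.400.
Mean = α·x_m/(α−1) = 2.6·8.4/1.6 = 13.650.

posterior mode = 8.400, posterior mean = 13.650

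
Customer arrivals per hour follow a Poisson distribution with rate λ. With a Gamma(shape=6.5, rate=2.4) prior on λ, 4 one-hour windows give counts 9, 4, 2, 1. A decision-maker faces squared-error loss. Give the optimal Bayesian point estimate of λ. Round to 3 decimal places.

Σ counts = 16. Posterior: Gamma(shape = 6.5+16 = 22.5, rate = 2.4+4 = 6.4).
Mode = (α−1)/β = 21.5/6.4 = 3.359.
Mean = α/β = 22.5/6.4 = 3.516.
Squared-error loss ⇒ the optimal estimator is the posterior mean.

3.516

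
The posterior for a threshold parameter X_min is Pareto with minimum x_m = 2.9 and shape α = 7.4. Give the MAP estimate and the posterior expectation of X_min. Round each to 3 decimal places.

The Pareto density is strictly decreasing on [x_m, ∞), so the mode is x_m = 2.900.
Mean = α·x_m/(α−1) = 7.4·2.9/6.4 = 3.353.

X_min_MAP = 2.900, E[X_min|data] = 3.353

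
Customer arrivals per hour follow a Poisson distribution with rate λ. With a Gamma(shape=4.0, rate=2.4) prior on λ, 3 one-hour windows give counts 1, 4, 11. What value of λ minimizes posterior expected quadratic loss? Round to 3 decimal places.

Σ counts = 16. Posterior: Gamma(shape = 4.0+16 = 20.0, rate = 2.4+3 = 5.4).
Mode = (α−1)/β = 19.0/5.4 = 3.519.
Mean = α/β = 20.0/5.4 = 3.704.
Quadratic loss ⇒ the optimal estimator is the posterior mean.

3.704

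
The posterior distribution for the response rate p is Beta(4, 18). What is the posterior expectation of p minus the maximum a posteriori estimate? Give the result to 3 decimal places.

Mode = (4−1)/(4+18−2) = 3/20 = 0.150.
Mean = 4/(4+18) = 4/22 = 0.182.
Difference = 0.182 − 0.150 = 0.032.

0.032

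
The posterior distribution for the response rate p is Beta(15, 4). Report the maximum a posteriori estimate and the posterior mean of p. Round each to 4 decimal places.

MAP = 0.8235, posterior mean = 0.7895

Mode = (15−1)/(15+4−2) = 14/17 = 0.8235.
Mean = 15/(15+4) = 15/19 = 0.7895.
The mean is pulled below the mode by the posterior's left skew.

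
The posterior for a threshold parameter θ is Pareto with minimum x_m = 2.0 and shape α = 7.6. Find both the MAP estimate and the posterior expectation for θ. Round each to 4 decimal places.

The Pareto density is strictly decreasing on [x_m, ∞), so the mode is x_m = 2.0000.
Mean = α·x_m/(α−1) = 7.6·2.0/6.6 = 2.3030.
The posterior is right-skewed, so the mean exceeds the mode.

MAP estimate = 2.0000, posterior expectation = 2.3030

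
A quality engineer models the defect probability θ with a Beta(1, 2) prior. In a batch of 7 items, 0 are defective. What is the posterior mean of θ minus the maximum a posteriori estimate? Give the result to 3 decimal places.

Posterior: Beta(1+0, 2+7) = Beta(1, 9).
Since α = 1 ≤ 1 and β > 1, the Beta density is monotone decreasing on [0,1]; the mode is at 0.
Mean = 1/(1+9) = 0.100.
Difference = 0.100 − 0.000 = 0.100.

0.100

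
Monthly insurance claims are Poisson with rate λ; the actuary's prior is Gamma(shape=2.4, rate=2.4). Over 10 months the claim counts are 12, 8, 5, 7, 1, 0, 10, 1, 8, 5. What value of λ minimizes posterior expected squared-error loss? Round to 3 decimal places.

4.790

Σ counts = 57. Posterior: Gamma(shape = 2.4+57 = 59.4, rate = 2.4+10 = 12.4).
Mode = (α−1)/β = 58.4/12.4 = 4.710.
Mean = α/β = 59.4/12.4 = 4.790.
Squared-error loss ⇒ the optimal estimator is the posterior mean.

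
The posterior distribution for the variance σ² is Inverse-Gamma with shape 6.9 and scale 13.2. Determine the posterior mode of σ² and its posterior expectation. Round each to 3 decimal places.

MAP: 1.671. Posterior mean: 2.237.

Mode = β/(α+1) = 13.2/7.9 = 1.671.
Mean = β/(α−1) = 13.2/5.9 = 2.237.
Right-skewed posterior ⇒ mode < mean.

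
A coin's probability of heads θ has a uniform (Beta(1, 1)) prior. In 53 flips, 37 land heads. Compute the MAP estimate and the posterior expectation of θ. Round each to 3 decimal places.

MAP = 0.698; posterior mean = 0.691

Posterior: Beta(1+37, 1+16) = Beta(38, 17).
Mode = (38−1)/(38+17−2) = 37/53 = 0.698.
Mean = 38/(38+17) = 38/55 = 0.691.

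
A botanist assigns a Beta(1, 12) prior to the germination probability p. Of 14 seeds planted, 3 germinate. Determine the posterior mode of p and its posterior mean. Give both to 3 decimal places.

Posterior: Beta(1+3, 12+11) = Beta(4, 23).
Mode = (4−1)/(4+23−2) = 3/25 = 0.120.
Mean = 4/(4+23) = 4/27 = 0.148.
The mean is pulled above the mode by the posterior's right skew.

MAP = 0.120, posterior mean = 0.148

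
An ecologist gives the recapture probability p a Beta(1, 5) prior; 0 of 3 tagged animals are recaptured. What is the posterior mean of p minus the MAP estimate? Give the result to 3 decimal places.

Posterior: Beta(1+0, 5+3) = Beta(1, 8).
Since α = 1 ≤ 1 and β > 1, the Beta density is monotone decreasing on [0,1]; the mode is at 0.
Mean = 1/(1+8) = 0.111.
Difference = 0.111 − 0.000 = 0.111.
The mean is pulled above the mode by the posterior's right skew.

0.111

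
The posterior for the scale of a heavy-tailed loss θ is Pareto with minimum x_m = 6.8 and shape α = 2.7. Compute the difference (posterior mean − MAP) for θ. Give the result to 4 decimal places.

The Pareto density is strictly decreasing on [x_m, ∞), so the mode is x_m = 6.8000.
Mean = α·x_m/(α−1) = 2.7·6.8/1.7 = 10.8000.
Difference = 10.8000 − 6.8000 = 4.0000.
The mean is pulled above the mode by the posterior's right skew.

4.0000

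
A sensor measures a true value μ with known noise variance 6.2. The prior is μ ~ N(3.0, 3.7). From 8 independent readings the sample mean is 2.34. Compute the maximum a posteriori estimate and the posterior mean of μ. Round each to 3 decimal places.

Posterior for μ is Normal. Precision-weighted mean: (1/3.7·3.0 + 8/6.2·2.34) / (1/3.7 + 8/6.2) = 2.454.
A Normal posterior is symmetric, so mode = mean.

MAP = 2.454, posterior mean = 2.454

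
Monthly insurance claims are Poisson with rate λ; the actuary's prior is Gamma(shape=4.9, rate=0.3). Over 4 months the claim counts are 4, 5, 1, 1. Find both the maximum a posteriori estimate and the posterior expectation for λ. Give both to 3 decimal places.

Σ counts = 11. Posterior: Gamma(shape = 4.9+11 = 15.9, rate = 0.3+4 = 4.3).
Mode = (α−1)/β = 14.9/4.3 = 3.465.
Mean = α/β = 15.9/4.3 = 3.698.

maximum a posteriori estimate = 3.465, posterior expectation = 3.698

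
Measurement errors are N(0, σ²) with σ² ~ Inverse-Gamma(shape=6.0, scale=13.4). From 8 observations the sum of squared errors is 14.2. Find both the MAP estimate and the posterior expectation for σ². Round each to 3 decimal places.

MAP estimate = 1.864, posterior expectation = 2.278

Posterior: Inverse-Gamma(shape = 6.0+8/2 = 10.0, scale = 13.4+14.2/2 = 20.5).
Mode = β/(α+1) = 20.5/11.0 = 1.864.
Mean = β/(α−1) = 20.5/9.0 = 2.278.
The posterior is right-skewed, so the mean exceeds the mode.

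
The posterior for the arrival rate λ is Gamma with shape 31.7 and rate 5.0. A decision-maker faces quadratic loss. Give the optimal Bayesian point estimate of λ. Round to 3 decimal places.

6.340

Mode = (α−1)/β = 30.7/5.0 = 6.140.
Mean = α/β = 31.7/5.0 = 6.340.
Quadratic loss ⇒ the optimal estimator is the posterior mean.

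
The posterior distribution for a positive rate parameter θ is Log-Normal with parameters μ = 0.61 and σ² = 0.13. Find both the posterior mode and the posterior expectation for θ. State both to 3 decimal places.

Mode = exp(μ − σ²) = exp(0.48) = 1.616.
Mean = exp(μ + σ²/2) = exp(0.675) = 1.964.

θ_MAP = 1.616, E[θ|data] = 1.964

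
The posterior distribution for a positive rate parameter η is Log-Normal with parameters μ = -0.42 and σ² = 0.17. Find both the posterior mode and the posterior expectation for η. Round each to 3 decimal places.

MAP = 0.554; posterior mean = 0.715

Mode = exp(μ − σ²) = exp(-0.59) = 0.554.
Mean = exp(μ + σ²/2) = exp(-0.335) = 0.715.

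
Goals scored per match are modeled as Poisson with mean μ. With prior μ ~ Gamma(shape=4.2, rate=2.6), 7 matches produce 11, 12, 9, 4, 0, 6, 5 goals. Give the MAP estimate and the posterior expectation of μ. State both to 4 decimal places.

MAP: 5.2292. Posterior mean: 5.3333.

Σ counts = 47. Posterior: Gamma(shape = 4.2+47 = 51.2, rate = 2.6+7 = 9.6).
Mode = (α−1)/β = 50.2/9.6 = 5.2292.
Mean = α/β = 51.2/9.6 = 5.3333.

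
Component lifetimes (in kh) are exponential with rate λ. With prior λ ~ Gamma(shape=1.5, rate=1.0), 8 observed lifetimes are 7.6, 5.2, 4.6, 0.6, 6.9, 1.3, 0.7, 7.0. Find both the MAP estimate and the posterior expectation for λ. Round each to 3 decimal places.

Σ times = 33.9. Posterior: Gamma(shape = 1.5+8 = 9.5, rate = 1.0+33.9 = 34.9).
Mode = (α−1)/β = 8.5/34.9 = 0.244.
Mean = α/β = 9.5/34.9 = 0.272.
Right-skewed posterior ⇒ mode < mean.

MAP estimate = 0.244, posterior expectation = 0.272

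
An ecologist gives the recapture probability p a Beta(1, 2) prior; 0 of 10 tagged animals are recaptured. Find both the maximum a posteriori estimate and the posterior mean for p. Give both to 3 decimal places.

Posterior: Beta(1+0, 2+10) = Beta(1, 12).
Since α = 1 ≤ 1 and β > 1, the Beta density is monotone decreasing on [0,1]; the mode is at 0.
Mean = 1/(1+12) = 0.077.

MAP = 0.000, posterior mean = 0.077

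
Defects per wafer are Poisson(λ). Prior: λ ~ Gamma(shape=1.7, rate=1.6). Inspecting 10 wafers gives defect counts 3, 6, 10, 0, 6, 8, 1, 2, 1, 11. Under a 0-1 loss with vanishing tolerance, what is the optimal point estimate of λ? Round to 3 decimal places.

Σ counts = 48. Posterior: Gamma(shape = 1.7+48 = 49.7, rate = 1.6+10 = 11.6).
Mode = (α−1)/β = 48.7/11.6 = 4.198.
Mean = α/β = 49.7/11.6 = 4.284.
This is the posterior mode — the MAP estimate.

4.198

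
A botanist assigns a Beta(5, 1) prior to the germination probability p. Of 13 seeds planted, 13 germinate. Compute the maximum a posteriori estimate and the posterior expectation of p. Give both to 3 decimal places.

Posterior: Beta(5+13, 1+0) = Beta(18, 1).
Since β = 1 ≤ 1 and α > 1, the Beta density is monotone increasing on [0,1]; the mode is at 1.
Mean = 18/(18+1) = 0.947.

MAP = 1.000, posterior mean = 0.947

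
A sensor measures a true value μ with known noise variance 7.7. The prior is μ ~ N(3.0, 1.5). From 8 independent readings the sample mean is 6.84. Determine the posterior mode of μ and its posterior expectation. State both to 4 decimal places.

MAP = 5.3391, posterior mean = 5.3391

Posterior for μ is Normal. Precision-weighted mean: (1/1.5·3.0 + 8/7.7·6.84) / (1/1.5 + 8/7.7) = 5.3391.
A Normal posterior is symmetric, so mode = mean.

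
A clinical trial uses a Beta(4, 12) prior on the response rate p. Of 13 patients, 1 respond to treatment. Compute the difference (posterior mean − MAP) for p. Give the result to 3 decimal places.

0.024

Posterior: Beta(4+1, 12+12) = Beta(5, 24).
Mode = (5−1)/(5+24−2) = 4/27 = 0.148.
Mean = 5/(5+24) = 5/29 = 0.172.
Difference = 0.172 − 0.148 = 0.024.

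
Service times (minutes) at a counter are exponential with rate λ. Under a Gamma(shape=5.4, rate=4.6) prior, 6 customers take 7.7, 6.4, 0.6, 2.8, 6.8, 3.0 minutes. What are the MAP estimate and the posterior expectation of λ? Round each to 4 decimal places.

Σ times = 27.3. Posterior: Gamma(shape = 5.4+6 = 11.4, rate = 4.6+27.3 = 31.9).
Mode = (α−1)/β = 10.4/31.9 = 0.3260.
Mean = α/β = 11.4/31.9 = 0.3574.
Right-skewed posterior ⇒ mode < mean.

MAP: 0.3260. Posterior mean: 0.3574.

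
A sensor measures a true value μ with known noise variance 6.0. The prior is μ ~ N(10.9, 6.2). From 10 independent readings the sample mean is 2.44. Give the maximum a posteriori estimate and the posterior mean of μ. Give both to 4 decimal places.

MAP = 3.1865; posterior mean = 3.1865

Posterior for μ is Normal. Precision-weighted mean: (1/6.2·10.9 + 10/6.0·2.44) / (1/6.2 + 10/6.0) = 3.1865.
A Normal posterior is symmetric, so mode = mean.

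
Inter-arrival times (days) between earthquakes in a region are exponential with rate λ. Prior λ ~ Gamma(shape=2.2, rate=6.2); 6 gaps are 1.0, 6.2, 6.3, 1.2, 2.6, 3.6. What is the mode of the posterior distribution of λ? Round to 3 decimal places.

Σ times = 20.9. Posterior: Gamma(shape = 2.2+6 = 8.2, rate = 6.2+20.9 = 27.1).
Mode = (α−1)/β = 7.2/27.1 = 0.266.
Mean = α/β = 8.2/27.1 = 0.303.
This is the posterior mode — the MAP estimate.

0.266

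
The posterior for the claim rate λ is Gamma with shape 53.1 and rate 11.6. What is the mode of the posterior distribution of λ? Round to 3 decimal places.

Mode = (α−1)/β = 52.1/11.6 = 4.491.
Mean = α/β = 53.1/11.6 = 4.578.
This is the posterior mode — the MAP estimate.

4.491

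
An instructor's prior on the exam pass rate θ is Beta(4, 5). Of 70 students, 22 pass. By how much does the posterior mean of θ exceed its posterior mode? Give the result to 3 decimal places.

0.004

Posterior: Beta(4+22, 5+48) = Beta(26, 53).
Mode = (26−1)/(26+53−2) = 25/77 = 0.325.
Mean = 26/(26+53) = 26/79 = 0.329.
Difference = 0.329 − 0.325 = 0.004.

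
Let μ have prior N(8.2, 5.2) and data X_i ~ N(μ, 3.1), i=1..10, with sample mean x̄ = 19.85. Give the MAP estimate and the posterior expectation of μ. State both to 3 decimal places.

Posterior for μ is Normal. Precision-weighted mean: (1/5.2·8.2 + 10/3.1·19.85) / (1/5.2 + 10/3.1) = 19.195.
A Normal posterior is symmetric, so mode = mean.

MAP = 19.195; posterior mean = 19.195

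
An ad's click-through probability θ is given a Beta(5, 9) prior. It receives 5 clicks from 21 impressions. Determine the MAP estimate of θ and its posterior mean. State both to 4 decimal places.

Posterior: Beta(5+5, 9+16) = Beta(10, 25).
Mode = (10−1)/(10+25−2) = 9/33 = 0.2727.
Mean = 10/(10+25) = 10/35 = 0.2857.

MAP: 0.2727. Posterior mean: 0.2857.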